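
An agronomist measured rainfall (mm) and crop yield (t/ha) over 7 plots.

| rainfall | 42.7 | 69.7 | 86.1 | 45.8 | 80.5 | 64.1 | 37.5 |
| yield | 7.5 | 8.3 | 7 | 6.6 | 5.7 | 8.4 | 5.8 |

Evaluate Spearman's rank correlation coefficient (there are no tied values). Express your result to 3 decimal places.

0.036

Rank rainfall: 2, 5, 7, 3, 6, 4, 1
Rank yield: 5, 6, 4, 3, 1, 7, 2
d = rank(rainfall) − rank(yield): -3, -1, 3, 0, 5, -3, -1; Σd² = 54
ρ = 1 − 6Σd² / [n(n²−1)] = 1 − 6×54 / (7×48) = 1 − 324/336 ≈ 0.036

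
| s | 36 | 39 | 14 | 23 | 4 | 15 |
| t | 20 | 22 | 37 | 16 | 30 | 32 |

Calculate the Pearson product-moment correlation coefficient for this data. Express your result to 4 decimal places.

-0.6645

n = 6, Σs = 131, Σt = 157, Σs² = 3783, Σt² = 4433, Σst = 3064
nΣst − ΣsΣt = 18384 − 20567 = -2183
nΣs² − (Σs)² = 22698 − 17161 = 5537; nΣt² − (Σt)² = 26598 − 24649 = 1949
r = -2183 / √(5537 × 1949) = -2183 / 3285.0591 ≈ -0.6645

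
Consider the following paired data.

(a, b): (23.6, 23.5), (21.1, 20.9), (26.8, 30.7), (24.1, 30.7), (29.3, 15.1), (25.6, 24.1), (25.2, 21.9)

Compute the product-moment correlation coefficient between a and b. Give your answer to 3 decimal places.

n = 7, Σa = 175.7, Σb = 166.9, Σa² = 4450.11, Σb² = 4162.47, Σab = 4169.49
nΣab − ΣaΣb = 29186.43 − 29324.33 = -137.9
nΣa² − (Σa)² = 31150.77 − 30870.49 = 280.28; nΣb² − (Σb)² = 29137.29 − 27855.61 = 1281.68
r = -137.9 / √(280.28 × 1281.68) = -137.9 / 599.3574 ≈ -0.230

-0.230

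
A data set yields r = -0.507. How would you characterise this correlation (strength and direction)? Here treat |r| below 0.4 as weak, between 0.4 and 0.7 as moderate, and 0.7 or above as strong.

moderate negative

r = -0.507 < 0 so the relationship is negative.
|r| = 0.507, which falls in the moderate range.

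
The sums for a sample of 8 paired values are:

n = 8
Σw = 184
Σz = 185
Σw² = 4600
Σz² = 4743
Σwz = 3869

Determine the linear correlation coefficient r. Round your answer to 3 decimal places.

r = (nΣwz − ΣwΣz) / √[(nΣw² − (Σw)²)(nΣz² − (Σz)²)]
Numerator: 8×3869 − 184×185 = -3088
Denominator: √[(36800 − 33856)(37944 − 34225)] = √[2944 × 3719] = 3308.8874
r = -3088 / 3308.8874 ≈ -0.933

-0.933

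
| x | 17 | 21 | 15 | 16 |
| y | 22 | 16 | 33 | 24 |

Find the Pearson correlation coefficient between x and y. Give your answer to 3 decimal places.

-0.895

n = 4, Σx = 69, Σy = 95, Σx² = 1211, Σy² = 2405, Σxy = 1589
nΣxy − ΣxΣy = 6356 − 6555 = -199
nΣx² − (Σx)² = 4844 − 4761 = 83; nΣy² − (Σy)² = 9620 − 9025 = 595
r = -199 / √(83 × 595) = -199 / 222.2274 ≈ -0.895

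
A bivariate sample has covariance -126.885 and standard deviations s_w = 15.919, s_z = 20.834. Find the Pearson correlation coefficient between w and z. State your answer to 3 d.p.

r = Cov(w,z) / (s_w · s_z) = -126.885 / (15.919 × 20.834)
  = -126.885 / 331.6564 ≈ -0.383

-0.383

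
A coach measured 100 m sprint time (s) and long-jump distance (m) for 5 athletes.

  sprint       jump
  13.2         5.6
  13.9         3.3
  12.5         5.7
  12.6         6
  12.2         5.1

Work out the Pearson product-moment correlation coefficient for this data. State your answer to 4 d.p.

n = 5, Σx = 64.4, Σy = 25.7, Σx² = 831.3, Σy² = 136.75, Σxy = 328.86
nΣxy − ΣxΣy = 1644.3 − 1655.08 = -10.78
nΣx² − (Σx)² = 4156.5 − 4147.36 = 9.14; nΣy² − (Σy)² = 683.75 − 660.49 = 23.26
r = -10.78 / √(9.14 × 23.26) = -10.78 / 14.5807 ≈ -0.7393

-0.7393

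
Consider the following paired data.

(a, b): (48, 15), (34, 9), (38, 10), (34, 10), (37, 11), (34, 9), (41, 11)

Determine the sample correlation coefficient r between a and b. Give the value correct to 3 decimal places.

0.947

n = 7, Σa = 266, Σb = 75, Σa² = 10266, Σb² = 829, Σab = 2910
nΣab − ΣaΣb = 20370 − 19950 = 420
nΣa² − (Σa)² = 71862 − 70756 = 1106; nΣb² − (Σb)² = 5803 − 5625 = 178
r = 420 / √(1106 × 178) = 420 / 443.6981 ≈ 0.947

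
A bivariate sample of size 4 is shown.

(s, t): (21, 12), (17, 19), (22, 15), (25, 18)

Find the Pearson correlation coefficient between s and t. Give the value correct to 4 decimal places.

n = 4, Σs = 85, Σt = 64, Σs² = 1839, Σt² = 1054, Σst = 1355
nΣst − ΣsΣt = 5420 − 5440 = -20
nΣs² − (Σs)² = 7356 − 7225 = 131; nΣt² − (Σt)² = 4216 − 4096 = 120
r = -20 / √(131 × 120) = -20 / 125.3794 ≈ -0.1595

-0.1595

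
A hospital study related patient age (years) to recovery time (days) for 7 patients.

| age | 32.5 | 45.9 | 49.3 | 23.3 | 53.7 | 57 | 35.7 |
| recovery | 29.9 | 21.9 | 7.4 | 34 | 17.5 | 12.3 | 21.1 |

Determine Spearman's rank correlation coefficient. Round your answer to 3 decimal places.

Rank age: 2, 4, 5, 1, 6, 7, 3
Rank recovery: 6, 5, 1, 7, 3, 2, 4
d = rank(age) − rank(recovery): -4, -1, 4, -6, 3, 5, -1; Σd² = 104
ρ = 1 − 6Σd² / [n(n²−1)] = 1 − 6×104 / (7×48) = 1 − 624/336 ≈ -0.857

-0.857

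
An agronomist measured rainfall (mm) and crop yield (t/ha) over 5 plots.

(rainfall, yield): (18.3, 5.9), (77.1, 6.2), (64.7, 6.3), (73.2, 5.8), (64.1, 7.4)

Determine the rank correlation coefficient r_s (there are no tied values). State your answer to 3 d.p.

-0.200

Rank rainfall: 1, 5, 3, 4, 2
Rank yield: 2, 3, 4, 1, 5
d = rank(rainfall) − rank(yield): -1, 2, -1, 3, -3; Σd² = 24
ρ = 1 − 6Σd² / [n(n²−1)] = 1 − 6×24 / (5×24) = 1 − 144/120 ≈ -0.200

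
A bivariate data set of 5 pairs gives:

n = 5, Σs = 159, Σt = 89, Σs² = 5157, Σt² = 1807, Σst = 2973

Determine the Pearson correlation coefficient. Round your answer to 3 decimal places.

0.953

r = (nΣst − ΣsΣt) / √[(nΣs² − (Σs)²)(nΣt² − (Σt)²)]
Numerator: 5×2973 − 159×89 = 714
Denominator: √[(25785 − 25281)(9035 − 7921)] = √[504 × 1114] = 749.3037
r = 714 / 749.3037 ≈ 0.953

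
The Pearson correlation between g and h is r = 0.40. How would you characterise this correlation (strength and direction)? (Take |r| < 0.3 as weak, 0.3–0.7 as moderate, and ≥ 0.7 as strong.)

r = 0.40 > 0 so the relationship is positive.
|r| = 0.40, which falls in the moderate range.

moderate positive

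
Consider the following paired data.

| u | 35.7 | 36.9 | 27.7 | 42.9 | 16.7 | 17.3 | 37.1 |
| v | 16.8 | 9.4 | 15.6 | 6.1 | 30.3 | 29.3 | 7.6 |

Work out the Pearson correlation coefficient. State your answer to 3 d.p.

-0.957

n = 7, Σu = 214.3, Σv = 115.1, Σu² = 7198.39, Σv² = 2485.51, Σuv = 2935.29
nΣuv − ΣuΣv = 20547.03 − 24665.93 = -4118.9
nΣu² − (Σu)² = 50388.73 − 45924.49 = 4464.24; nΣv² − (Σv)² = 17398.57 − 13248.01 = 4150.56
r = -4118.9 / √(4464.24 × 4150.56) = -4118.9 / 4304.5436 ≈ -0.957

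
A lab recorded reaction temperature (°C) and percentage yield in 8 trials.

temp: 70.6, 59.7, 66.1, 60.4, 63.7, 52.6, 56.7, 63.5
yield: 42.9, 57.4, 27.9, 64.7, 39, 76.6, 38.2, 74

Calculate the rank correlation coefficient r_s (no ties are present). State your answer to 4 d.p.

Rank temp: 8, 3, 7, 4, 6, 1, 2, 5
Rank yield: 4, 5, 1, 6, 3, 8, 2, 7
d = rank(temp) − rank(yield): 4, -2, 6, -2, 3, -7, 0, -2; Σd² = 122
ρ = 1 − 6Σd² / [n(n²−1)] = 1 − 6×122 / (8×63) = 1 − 732/504 ≈ -0.4524

-0.4524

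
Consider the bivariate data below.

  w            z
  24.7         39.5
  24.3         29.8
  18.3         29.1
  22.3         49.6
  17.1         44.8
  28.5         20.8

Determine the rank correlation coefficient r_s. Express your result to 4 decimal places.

-0.4857

Rank w: 5, 4, 2, 3, 1, 6
Rank z: 4, 3, 2, 6, 5, 1
d = rank(w) − rank(z): 1, 1, 0, -3, -4, 5; Σd² = 52
ρ = 1 − 6Σd² / [n(n²−1)] = 1 − 6×52 / (6×35) = 1 − 312/210 ≈ -0.4857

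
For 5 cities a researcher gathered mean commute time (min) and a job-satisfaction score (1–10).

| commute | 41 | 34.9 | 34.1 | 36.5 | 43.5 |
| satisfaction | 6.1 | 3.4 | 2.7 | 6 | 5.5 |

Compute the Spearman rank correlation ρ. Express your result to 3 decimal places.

Rank commute: 4, 2, 1, 3, 5
Rank satisfaction: 5, 2, 1, 4, 3
d = rank(commute) − rank(satisfaction): -1, 0, 0, -1, 2; Σd² = 6
ρ = 1 − 6Σd² / [n(n²−1)] = 1 − 6×6 / (5×24) = 1 − 36/120 ≈ 0.700

0.700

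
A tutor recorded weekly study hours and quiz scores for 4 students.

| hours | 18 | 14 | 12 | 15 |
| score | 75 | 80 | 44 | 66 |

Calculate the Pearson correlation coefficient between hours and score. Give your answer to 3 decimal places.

n = 4, Σx = 59, Σy = 265, Σx² = 889, Σy² = 18317, Σxy = 3988
nΣxy − ΣxΣy = 15952 − 15635 = 317
nΣx² − (Σx)² = 3556 − 3481 = 75; nΣy² − (Σy)² = 73268 − 70225 = 3043
r = 317 / √(75 × 3043) = 317 / 477.7290 ≈ 0.664

0.664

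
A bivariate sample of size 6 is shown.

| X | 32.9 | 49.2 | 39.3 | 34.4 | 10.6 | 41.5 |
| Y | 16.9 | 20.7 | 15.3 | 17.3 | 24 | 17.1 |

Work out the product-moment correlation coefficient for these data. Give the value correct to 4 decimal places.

-0.5786

n = 6, ΣX = 207.9, ΣY = 111.3, ΣX² = 8065.51, ΣY² = 2115.89, ΣXY = 3734.91
nΣXY − ΣXΣY = 22409.46 − 23139.27 = -729.81
nΣX² − (ΣX)² = 48393.06 − 43222.41 = 5170.65; nΣY² − (ΣY)² = 12695.34 − 12387.69 = 307.65
r = -729.81 / √(5170.65 × 307.65) = -729.81 / 1261.2496 ≈ -0.5786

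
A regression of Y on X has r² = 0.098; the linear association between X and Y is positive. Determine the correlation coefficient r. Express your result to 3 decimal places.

|r| = √0.098 = 0.313
The association is positive, so r = 0.313.

0.313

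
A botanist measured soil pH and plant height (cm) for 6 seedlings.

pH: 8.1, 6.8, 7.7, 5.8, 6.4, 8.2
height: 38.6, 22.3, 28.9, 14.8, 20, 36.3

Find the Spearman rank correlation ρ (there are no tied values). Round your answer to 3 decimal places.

Rank pH: 5, 3, 4, 1, 2, 6
Rank height: 6, 3, 4, 1, 2, 5
d = rank(pH) − rank(height): -1, 0, 0, 0, 0, 1; Σd² = 2
ρ = 1 − 6Σd² / [n(n²−1)] = 1 − 6×2 / (6×35) = 1 − 12/210 ≈ 0.943

0.943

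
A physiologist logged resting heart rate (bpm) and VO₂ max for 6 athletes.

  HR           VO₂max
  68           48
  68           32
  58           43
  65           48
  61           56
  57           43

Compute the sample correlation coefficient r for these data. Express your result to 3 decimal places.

n = 6, Σx = 377, Σy = 270, Σx² = 23807, Σy² = 12466, Σxy = 16921
nΣxy − ΣxΣy = 101526 − 101790 = -264
nΣx² − (Σx)² = 142842 − 142129 = 713; nΣy² − (Σy)² = 74796 − 72900 = 1896
r = -264 / √(713 × 1896) = -264 / 1162.6900 ≈ -0.227

-0.227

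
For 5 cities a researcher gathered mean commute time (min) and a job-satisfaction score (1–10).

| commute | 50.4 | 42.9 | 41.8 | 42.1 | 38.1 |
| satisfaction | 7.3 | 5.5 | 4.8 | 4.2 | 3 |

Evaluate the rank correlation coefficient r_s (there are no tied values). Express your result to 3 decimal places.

Rank commute: 5, 4, 2, 3, 1
Rank satisfaction: 5, 4, 3, 2, 1
d = rank(commute) − rank(satisfaction): 0, 0, -1, 1, 0; Σd² = 2
ρ = 1 − 6Σd² / [n(n²−1)] = 1 − 6×2 / (5×24) = 1 − 12/120 ≈ 0.900

0.900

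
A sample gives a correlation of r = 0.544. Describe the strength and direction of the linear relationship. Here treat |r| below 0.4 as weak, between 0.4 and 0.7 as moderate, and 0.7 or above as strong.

r = 0.544 > 0 so the relationship is positive.
|r| = 0.544, which falls in the moderate range.

moderate positive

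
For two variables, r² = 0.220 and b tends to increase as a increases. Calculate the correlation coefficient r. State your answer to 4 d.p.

|r| = √0.220 = 0.4690
The association is positive, so r = 0.4690.

0.4690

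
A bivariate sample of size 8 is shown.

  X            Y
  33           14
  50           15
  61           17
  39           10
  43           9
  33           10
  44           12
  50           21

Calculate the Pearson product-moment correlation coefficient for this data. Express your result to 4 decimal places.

n = 8, ΣX = 353, ΣY = 108, ΣX² = 16205, ΣY² = 1576, ΣXY = 4934
nΣXY − ΣXΣY = 39472 − 38124 = 1348
nΣX² − (ΣX)² = 129640 − 124609 = 5031; nΣY² − (ΣY)² = 12608 − 11664 = 944
r = 1348 / √(5031 × 944) = 1348 / 2179.2806 ≈ 0.6186

0.6186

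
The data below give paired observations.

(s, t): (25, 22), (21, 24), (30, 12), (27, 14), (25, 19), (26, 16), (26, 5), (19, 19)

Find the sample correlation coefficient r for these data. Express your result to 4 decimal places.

n = 8, Σs = 199, Σt = 131, Σs² = 5033, Σt² = 2403, Σst = 3174
nΣst − ΣsΣt = 25392 − 26069 = -677
nΣs² − (Σs)² = 40264 − 39601 = 663; nΣt² − (Σt)² = 19224 − 17161 = 2063
r = -677 / √(663 × 2063) = -677 / 1169.5166 ≈ -0.5789

-0.5789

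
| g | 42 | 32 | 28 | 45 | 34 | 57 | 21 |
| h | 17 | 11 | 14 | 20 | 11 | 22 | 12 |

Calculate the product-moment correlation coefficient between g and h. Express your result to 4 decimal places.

0.8706

n = 7, Σg = 259, Σh = 107, Σg² = 10443, Σh² = 1755, Σgh = 4238
nΣgh − ΣgΣh = 29666 − 27713 = 1953
nΣg² − (Σg)² = 73101 − 67081 = 6020; nΣh² − (Σh)² = 12285 − 11449 = 836
r = 1953 / √(6020 × 836) = 1953 / 2243.3725 ≈ 0.8706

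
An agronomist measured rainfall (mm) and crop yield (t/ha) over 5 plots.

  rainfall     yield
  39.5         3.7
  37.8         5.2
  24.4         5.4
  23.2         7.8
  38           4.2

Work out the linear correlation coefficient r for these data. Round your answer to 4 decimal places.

n = 5, Σx = 162.9, Σy = 26.3, Σx² = 5566.69, Σy² = 148.37, Σxy = 815.03
nΣxy − ΣxΣy = 4075.15 − 4284.27 = -209.12
nΣx² − (Σx)² = 27833.45 − 26536.41 = 1297.04; nΣy² − (Σy)² = 741.85 − 691.69 = 50.16
r = -209.12 / √(1297.04 × 50.16) = -209.12 / 255.0677 ≈ -0.8199

-0.8199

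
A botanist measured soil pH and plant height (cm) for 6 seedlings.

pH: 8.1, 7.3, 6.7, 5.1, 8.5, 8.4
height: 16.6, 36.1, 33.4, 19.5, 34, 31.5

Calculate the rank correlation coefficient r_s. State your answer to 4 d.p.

0.2000

Rank pH: 4, 3, 2, 1, 6, 5
Rank height: 1, 6, 4, 2, 5, 3
d = rank(pH) − rank(height): 3, -3, -2, -1, 1, 2; Σd² = 28
ρ = 1 − 6Σd² / [n(n²−1)] = 1 − 6×28 / (6×35) = 1 − 168/210 ≈ 0.2000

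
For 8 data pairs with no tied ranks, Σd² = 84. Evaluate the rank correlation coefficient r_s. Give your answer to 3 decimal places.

0.000

ρ = 1 − 6Σd² / [n(n²−1)] = 1 − 6×84 / (8×63)
  = 1 − 504/504 = 1 − 1.0000 ≈ 0.000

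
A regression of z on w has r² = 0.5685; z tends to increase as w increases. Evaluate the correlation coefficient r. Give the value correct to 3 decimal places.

|r| = √0.5685 = 0.754
The association is positive, so r = 0.754.

0.754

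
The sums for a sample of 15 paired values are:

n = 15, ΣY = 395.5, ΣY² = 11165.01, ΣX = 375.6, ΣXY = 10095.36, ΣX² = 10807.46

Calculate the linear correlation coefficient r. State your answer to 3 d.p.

0.189

r = (nΣXY − ΣXΣY) / √[(nΣX² − (ΣX)²)(nΣY² − (ΣY)²)]
Numerator: 15×10095.36 − 375.6×395.5 = 2880.6
Denominator: √[(162111.9 − 141075.36)(167475.15 − 156420.25)] = √[21036.54 × 11054.9] = 15249.8146
r = 2880.6 / 15249.8146 ≈ 0.189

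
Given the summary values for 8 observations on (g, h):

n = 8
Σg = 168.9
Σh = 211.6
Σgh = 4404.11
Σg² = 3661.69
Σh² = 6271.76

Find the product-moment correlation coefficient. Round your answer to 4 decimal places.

r = (nΣgh − ΣgΣh) / √[(nΣg² − (Σg)²)(nΣh² − (Σh)²)]
Numerator: 8×4404.11 − 168.9×211.6 = -506.36
Denominator: √[(29293.52 − 28527.21)(50174.08 − 44774.56)] = √[766.31 × 5399.52] = 2034.1352
r = -506.36 / 2034.1352 ≈ -0.2489

-0.2489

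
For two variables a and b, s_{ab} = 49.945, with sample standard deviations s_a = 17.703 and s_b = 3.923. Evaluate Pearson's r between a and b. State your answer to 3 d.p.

r = Cov(a,b) / (s_a · s_b) = 49.945 / (17.703 × 3.923)
  = 49.945 / 69.4489 ≈ 0.719

0.719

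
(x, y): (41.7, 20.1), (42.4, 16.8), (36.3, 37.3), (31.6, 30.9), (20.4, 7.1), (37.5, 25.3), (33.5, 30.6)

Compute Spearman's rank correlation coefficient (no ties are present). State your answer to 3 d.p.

Rank x: 6, 7, 4, 2, 1, 5, 3
Rank y: 3, 2, 7, 6, 1, 4, 5
d = rank(x) − rank(y): 3, 5, -3, -4, 0, 1, -2; Σd² = 64
ρ = 1 − 6Σd² / [n(n²−1)] = 1 − 6×64 / (7×48) = 1 − 384/336 ≈ -0.143

-0.143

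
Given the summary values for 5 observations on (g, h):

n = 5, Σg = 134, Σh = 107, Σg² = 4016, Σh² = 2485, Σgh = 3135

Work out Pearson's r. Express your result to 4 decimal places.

0.9286

r = (nΣgh − ΣgΣh) / √[(nΣg² − (Σg)²)(nΣh² − (Σh)²)]
Numerator: 5×3135 − 134×107 = 1337
Denominator: √[(20080 − 17956)(12425 − 11449)] = √[2124 × 976] = 1439.8000
r = 1337 / 1439.8000 ≈ 0.9286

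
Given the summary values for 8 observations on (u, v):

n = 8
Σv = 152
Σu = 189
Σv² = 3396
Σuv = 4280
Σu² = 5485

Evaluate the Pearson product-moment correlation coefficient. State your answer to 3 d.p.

r = (nΣuv − ΣuΣv) / √[(nΣu² − (Σu)²)(nΣv² − (Σv)²)]
Numerator: 8×4280 − 189×152 = 5512
Denominator: √[(43880 − 35721)(27168 − 23104)] = √[8159 × 4064] = 5758.3136
r = 5512 / 5758.3136 ≈ 0.957

0.957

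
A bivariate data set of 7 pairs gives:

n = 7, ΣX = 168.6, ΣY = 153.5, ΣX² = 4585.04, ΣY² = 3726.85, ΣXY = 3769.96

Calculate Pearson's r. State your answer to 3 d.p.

r = (nΣXY − ΣXΣY) / √[(nΣX² − (ΣX)²)(nΣY² − (ΣY)²)]
Numerator: 7×3769.96 − 168.6×153.5 = 509.62
Denominator: √[(32095.28 − 28425.96)(26087.95 − 23562.25)] = √[3669.32 × 2525.7] = 3044.2736
r = 509.62 / 3044.2736 ≈ 0.167

0.167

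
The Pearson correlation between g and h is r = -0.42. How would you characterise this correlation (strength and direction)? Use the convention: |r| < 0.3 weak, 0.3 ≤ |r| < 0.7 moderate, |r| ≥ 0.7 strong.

moderate negative

r = -0.42 < 0 so the relationship is negative.
|r| = 0.42, which falls in the moderate range.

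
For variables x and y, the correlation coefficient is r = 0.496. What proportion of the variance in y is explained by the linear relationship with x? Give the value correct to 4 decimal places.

0.2460

r² = (0.496)² = 0.2460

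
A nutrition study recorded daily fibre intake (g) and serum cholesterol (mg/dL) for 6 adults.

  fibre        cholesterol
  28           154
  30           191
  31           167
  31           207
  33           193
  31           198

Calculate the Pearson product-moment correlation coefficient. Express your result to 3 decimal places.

0.625

n = 6, Σx = 184, Σy = 1110, Σx² = 5656, Σy² = 207388, Σxy = 34143
nΣxy − ΣxΣy = 204858 − 204240 = 618
nΣx² − (Σx)² = 33936 − 33856 = 80; nΣy² − (Σy)² = 1244328 − 1232100 = 12228
r = 618 / √(80 × 12228) = 618 / 989.0602 ≈ 0.625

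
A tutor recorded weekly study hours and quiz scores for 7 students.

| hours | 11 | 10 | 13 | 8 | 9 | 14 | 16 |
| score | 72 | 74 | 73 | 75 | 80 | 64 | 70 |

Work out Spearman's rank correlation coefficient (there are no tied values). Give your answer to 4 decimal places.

-0.8929

Rank hours: 4, 3, 5, 1, 2, 6, 7
Rank score: 3, 5, 4, 6, 7, 1, 2
d = rank(hours) − rank(score): 1, -2, 1, -5, -5, 5, 5; Σd² = 106
ρ = 1 − 6Σd² / [n(n²−1)] = 1 − 6×106 / (7×48) = 1 − 636/336 ≈ -0.8929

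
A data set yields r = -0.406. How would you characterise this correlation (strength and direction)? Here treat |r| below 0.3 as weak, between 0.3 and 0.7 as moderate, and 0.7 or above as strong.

r = -0.406 < 0 so the relationship is negative.
|r| = 0.406, which falls in the moderate range.

moderate negative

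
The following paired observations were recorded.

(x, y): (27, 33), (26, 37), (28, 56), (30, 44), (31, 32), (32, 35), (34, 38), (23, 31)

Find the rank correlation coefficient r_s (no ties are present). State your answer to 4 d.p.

0.3095

Rank x: 3, 2, 4, 5, 6, 7, 8, 1
Rank y: 3, 5, 8, 7, 2, 4, 6, 1
d = rank(x) − rank(y): 0, -3, -4, -2, 4, 3, 2, 0; Σd² = 58
ρ = 1 − 6Σd² / [n(n²−1)] = 1 − 6×58 / (8×63) = 1 − 348/504 ≈ 0.3095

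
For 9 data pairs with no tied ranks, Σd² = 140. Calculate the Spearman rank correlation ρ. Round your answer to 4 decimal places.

-0.1667

ρ = 1 − 6Σd² / [n(n²−1)] = 1 − 6×140 / (9×80)
  = 1 − 840/720 = 1 − 1.16667 ≈ -0.1667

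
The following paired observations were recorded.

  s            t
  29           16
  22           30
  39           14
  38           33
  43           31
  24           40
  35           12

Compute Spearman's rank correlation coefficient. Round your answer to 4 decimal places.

-0.1429

Rank s: 3, 1, 6, 5, 7, 2, 4
Rank t: 3, 4, 2, 6, 5, 7, 1
d = rank(s) − rank(t): 0, -3, 4, -1, 2, -5, 3; Σd² = 64
ρ = 1 − 6Σd² / [n(n²−1)] = 1 − 6×64 / (7×48) = 1 − 384/336 ≈ -0.1429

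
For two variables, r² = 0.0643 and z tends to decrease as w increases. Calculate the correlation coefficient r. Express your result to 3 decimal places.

|r| = √0.0643 = 0.254
The association is negative, so r = −0.254.

-0.254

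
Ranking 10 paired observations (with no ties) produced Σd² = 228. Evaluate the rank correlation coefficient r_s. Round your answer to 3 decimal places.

-0.382

ρ = 1 − 6Σd² / [n(n²−1)] = 1 − 6×228 / (10×99)
  = 1 − 1368/990 = 1 − 1.3818 ≈ -0.382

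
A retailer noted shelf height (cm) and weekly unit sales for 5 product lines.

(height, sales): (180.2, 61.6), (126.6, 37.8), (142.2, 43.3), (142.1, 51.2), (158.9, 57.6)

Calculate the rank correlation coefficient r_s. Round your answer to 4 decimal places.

0.9000

Rank height: 5, 1, 3, 2, 4
Rank sales: 5, 1, 2, 3, 4
d = rank(height) − rank(sales): 0, 0, 1, -1, 0; Σd² = 2
ρ = 1 − 6Σd² / [n(n²−1)] = 1 − 6×2 / (5×24) = 1 − 12/120 ≈ 0.9000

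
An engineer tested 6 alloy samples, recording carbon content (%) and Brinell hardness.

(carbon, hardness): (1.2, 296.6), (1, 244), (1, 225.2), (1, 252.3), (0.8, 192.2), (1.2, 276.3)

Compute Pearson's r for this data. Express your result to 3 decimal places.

n = 6, Σx = 6.2, Σy = 1486.6, Σx² = 6.52, Σy² = 375160.42, Σxy = 1562.74
nΣxy − ΣxΣy = 9376.44 − 9216.92 = 159.52
nΣx² − (Σx)² = 39.12 − 38.44 = 0.68; nΣy² − (Σy)² = 2250962.52 − 2209979.56 = 40982.96
r = 159.52 / √(0.68 × 40982.96) = 159.52 / 166.9384 ≈ 0.956

0.956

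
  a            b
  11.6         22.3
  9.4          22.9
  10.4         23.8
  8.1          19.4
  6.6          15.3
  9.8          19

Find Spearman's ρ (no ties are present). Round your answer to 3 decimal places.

0.600

Rank a: 6, 3, 5, 2, 1, 4
Rank b: 4, 5, 6, 3, 1, 2
d = rank(a) − rank(b): 2, -2, -1, -1, 0, 2; Σd² = 14
ρ = 1 − 6Σd² / [n(n²−1)] = 1 − 6×14 / (6×35) = 1 − 84/210 ≈ 0.600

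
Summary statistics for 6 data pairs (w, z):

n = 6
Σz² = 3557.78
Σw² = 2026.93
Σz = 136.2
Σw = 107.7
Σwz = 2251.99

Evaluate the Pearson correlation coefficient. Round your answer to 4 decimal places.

-0.9226

r = (nΣwz − ΣwΣz) / √[(nΣw² − (Σw)²)(nΣz² − (Σz)²)]
Numerator: 6×2251.99 − 107.7×136.2 = -1156.8
Denominator: √[(12161.58 − 11599.29)(21346.68 − 18550.44)] = √[562.29 × 2796.24] = 1253.9130
r = -1156.8 / 1253.9130 ≈ -0.9226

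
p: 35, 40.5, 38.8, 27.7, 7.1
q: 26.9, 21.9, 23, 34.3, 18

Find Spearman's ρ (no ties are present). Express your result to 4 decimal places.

Rank p: 3, 5, 4, 2, 1
Rank q: 4, 2, 3, 5, 1
d = rank(p) − rank(q): -1, 3, 1, -3, 0; Σd² = 20
ρ = 1 − 6Σd² / [n(n²−1)] = 1 − 6×20 / (5×24) = 1 − 120/120 ≈ 0.0000

0.0000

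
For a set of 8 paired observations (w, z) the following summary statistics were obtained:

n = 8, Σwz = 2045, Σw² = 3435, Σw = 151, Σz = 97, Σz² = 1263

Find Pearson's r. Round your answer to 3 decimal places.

0.950

r = (nΣwz − ΣwΣz) / √[(nΣw² − (Σw)²)(nΣz² − (Σz)²)]
Numerator: 8×2045 − 151×97 = 1713
Denominator: √[(27480 − 22801)(10104 − 9409)] = √[4679 × 695] = 1803.3039
r = 1713 / 1803.3039 ≈ 0.950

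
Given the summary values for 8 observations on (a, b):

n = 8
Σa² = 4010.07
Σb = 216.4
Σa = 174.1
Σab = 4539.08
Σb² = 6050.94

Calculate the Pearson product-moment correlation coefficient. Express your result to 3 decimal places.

r = (nΣab − ΣaΣb) / √[(nΣa² − (Σa)²)(nΣb² − (Σb)²)]
Numerator: 8×4539.08 − 174.1×216.4 = -1362.6
Denominator: √[(32080.56 − 30310.81)(48407.52 − 46828.96)] = √[1769.75 × 1578.56] = 1671.4235
r = -1362.6 / 1671.4235 ≈ -0.815

-0.815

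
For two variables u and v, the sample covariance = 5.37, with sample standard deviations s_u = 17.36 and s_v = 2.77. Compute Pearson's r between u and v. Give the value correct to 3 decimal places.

0.112

r = Cov(u,v) / (s_u · s_v) = 5.37 / (17.36 × 2.77)
  = 5.37 / 48.0872 ≈ 0.112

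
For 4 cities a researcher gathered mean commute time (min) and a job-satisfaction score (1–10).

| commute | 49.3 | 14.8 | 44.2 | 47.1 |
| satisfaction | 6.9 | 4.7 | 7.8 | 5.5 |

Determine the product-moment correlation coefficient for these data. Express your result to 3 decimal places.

0.685

n = 4, Σx = 155.4, Σy = 24.9, Σx² = 6821.58, Σy² = 160.79, Σxy = 1013.54
nΣxy − ΣxΣy = 4054.16 − 3869.46 = 184.7
nΣx² − (Σx)² = 27286.32 − 24149.16 = 3137.16; nΣy² − (Σy)² = 643.16 − 620.01 = 23.15
r = 184.7 / √(3137.16 × 23.15) = 184.7 / 269.4907 ≈ 0.685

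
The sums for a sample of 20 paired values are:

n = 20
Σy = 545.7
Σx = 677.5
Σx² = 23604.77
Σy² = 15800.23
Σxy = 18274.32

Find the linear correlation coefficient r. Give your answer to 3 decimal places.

r = (nΣxy − ΣxΣy) / √[(nΣx² − (Σx)²)(nΣy² − (Σy)²)]
Numerator: 20×18274.32 − 677.5×545.7 = -4225.35
Denominator: √[(472095.4 − 459006.25)(316004.6 − 297788.49)] = √[13089.15 × 18216.11] = 15441.2887
r = -4225.35 / 15441.2887 ≈ -0.274

-0.274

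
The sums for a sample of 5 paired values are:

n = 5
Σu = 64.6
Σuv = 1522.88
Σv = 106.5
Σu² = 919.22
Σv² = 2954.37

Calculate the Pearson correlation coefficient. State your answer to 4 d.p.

r = (nΣuv − ΣuΣv) / √[(nΣu² − (Σu)²)(nΣv² − (Σv)²)]
Numerator: 5×1522.88 − 64.6×106.5 = 734.5
Denominator: √[(4596.1 − 4173.16)(14771.85 − 11342.25)] = √[422.94 × 3429.6] = 1204.3733
r = 734.5 / 1204.3733 ≈ 0.6099

0.6099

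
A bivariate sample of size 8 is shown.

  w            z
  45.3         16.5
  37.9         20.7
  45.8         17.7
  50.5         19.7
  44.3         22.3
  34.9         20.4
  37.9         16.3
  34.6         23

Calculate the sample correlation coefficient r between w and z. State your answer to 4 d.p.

-0.3125

n = 8, Σw = 331.2, Σz = 156.6, Σw² = 13950.46, Σz² = 3110.26, Σwz = 6450.91
nΣwz − ΣwΣz = 51607.28 − 51865.92 = -258.64
nΣw² − (Σw)² = 111603.68 − 109693.44 = 1910.24; nΣz² − (Σz)² = 24882.08 − 24523.56 = 358.52
r = -258.64 / √(1910.24 × 358.52) = -258.64 / 827.5622 ≈ -0.3125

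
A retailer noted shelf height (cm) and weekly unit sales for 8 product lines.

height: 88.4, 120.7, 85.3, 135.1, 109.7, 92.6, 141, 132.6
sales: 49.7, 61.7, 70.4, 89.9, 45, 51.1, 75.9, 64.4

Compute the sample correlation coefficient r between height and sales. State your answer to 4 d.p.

0.5910

n = 8, Σx = 905.4, Σy = 508.1, Σx² = 105983.76, Σy² = 33859.53, Σxy = 58900.98
nΣxy − ΣxΣy = 471207.84 − 460033.74 = 11174.1
nΣx² − (Σx)² = 847870.08 − 819749.16 = 28120.92; nΣy² − (Σy)² = 270876.24 − 258165.61 = 12710.63
r = 11174.1 / √(28120.92 × 12710.63) = 11174.1 / 18905.9411 ≈ 0.5910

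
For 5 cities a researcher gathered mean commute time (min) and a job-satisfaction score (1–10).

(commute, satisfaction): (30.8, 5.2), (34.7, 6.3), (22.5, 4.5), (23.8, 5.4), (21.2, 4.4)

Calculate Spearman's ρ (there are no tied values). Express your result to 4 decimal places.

0.9000

Rank commute: 4, 5, 2, 3, 1
Rank satisfaction: 3, 5, 2, 4, 1
d = rank(commute) − rank(satisfaction): 1, 0, 0, -1, 0; Σd² = 2
ρ = 1 − 6Σd² / [n(n²−1)] = 1 − 6×2 / (5×24) = 1 − 12/120 ≈ 0.9000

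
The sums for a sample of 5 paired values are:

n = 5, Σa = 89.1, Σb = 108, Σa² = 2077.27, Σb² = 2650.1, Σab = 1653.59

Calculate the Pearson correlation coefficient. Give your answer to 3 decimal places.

-0.688

r = (nΣab − ΣaΣb) / √[(nΣa² − (Σa)²)(nΣb² − (Σb)²)]
Numerator: 5×1653.59 − 89.1×108 = -1354.85
Denominator: √[(10386.35 − 7938.81)(13250.5 − 11664)] = √[2447.54 × 1586.5] = 1970.5386
r = -1354.85 / 1970.5386 ≈ -0.688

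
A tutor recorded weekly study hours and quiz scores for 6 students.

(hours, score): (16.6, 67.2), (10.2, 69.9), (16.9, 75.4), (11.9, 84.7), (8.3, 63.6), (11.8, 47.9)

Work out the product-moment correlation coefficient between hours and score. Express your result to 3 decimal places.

n = 6, Σx = 75.7, Σy = 408.7, Σx² = 1014.95, Σy² = 28600.47, Σxy = 5203.79
nΣxy − ΣxΣy = 31222.74 − 30938.59 = 284.15
nΣx² − (Σx)² = 6089.7 − 5730.49 = 359.21; nΣy² − (Σy)² = 171602.82 − 167035.69 = 4567.13
r = 284.15 / √(359.21 × 4567.13) = 284.15 / 1280.8430 ≈ 0.222

0.222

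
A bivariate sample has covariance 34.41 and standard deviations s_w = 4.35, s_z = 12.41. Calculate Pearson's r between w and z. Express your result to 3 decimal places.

r = Cov(w,z) / (s_w · s_z) = 34.41 / (4.35 × 12.41)
  = 34.41 / 53.9835 ≈ 0.637

0.637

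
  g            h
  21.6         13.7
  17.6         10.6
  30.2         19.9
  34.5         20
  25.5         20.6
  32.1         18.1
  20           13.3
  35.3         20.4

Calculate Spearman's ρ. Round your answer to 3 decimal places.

0.738

Rank g: 3, 1, 5, 7, 4, 6, 2, 8
Rank h: 3, 1, 5, 6, 8, 4, 2, 7
d = rank(g) − rank(h): 0, 0, 0, 1, -4, 2, 0, 1; Σd² = 22
ρ = 1 − 6Σd² / [n(n²−1)] = 1 − 6×22 / (8×63) = 1 − 132/504 ≈ 0.738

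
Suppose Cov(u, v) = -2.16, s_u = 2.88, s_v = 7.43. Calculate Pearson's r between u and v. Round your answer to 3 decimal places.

-0.101

r = Cov(u,v) / (s_u · s_v) = -2.16 / (2.88 × 7.43)
  = -2.16 / 21.3984 ≈ -0.101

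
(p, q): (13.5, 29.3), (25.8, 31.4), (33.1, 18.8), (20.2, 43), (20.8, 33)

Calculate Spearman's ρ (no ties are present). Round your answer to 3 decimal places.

-0.400

Rank p: 1, 4, 5, 2, 3
Rank q: 2, 3, 1, 5, 4
d = rank(p) − rank(q): -1, 1, 4, -3, -1; Σd² = 28
ρ = 1 − 6Σd² / [n(n²−1)] = 1 − 6×28 / (5×24) = 1 − 168/120 ≈ -0.400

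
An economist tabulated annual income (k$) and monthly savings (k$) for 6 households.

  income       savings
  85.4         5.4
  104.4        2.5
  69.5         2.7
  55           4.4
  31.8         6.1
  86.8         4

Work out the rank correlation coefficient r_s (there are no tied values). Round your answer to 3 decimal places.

-0.714

Rank income: 4, 6, 3, 2, 1, 5
Rank savings: 5, 1, 2, 4, 6, 3
d = rank(income) − rank(savings): -1, 5, 1, -2, -5, 2; Σd² = 60
ρ = 1 − 6Σd² / [n(n²−1)] = 1 − 6×60 / (6×35) = 1 − 360/210 ≈ -0.714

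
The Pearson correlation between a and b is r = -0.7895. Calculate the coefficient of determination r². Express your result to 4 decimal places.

r² = (-0.7895)² = 0.6233

0.6233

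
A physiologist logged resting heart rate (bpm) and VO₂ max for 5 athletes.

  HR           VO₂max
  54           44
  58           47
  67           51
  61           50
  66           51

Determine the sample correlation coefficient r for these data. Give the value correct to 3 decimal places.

n = 5, Σx = 306, Σy = 243, Σx² = 18846, Σy² = 11847, Σxy = 14935
nΣxy − ΣxΣy = 74675 − 74358 = 317
nΣx² − (Σx)² = 94230 − 93636 = 594; nΣy² − (Σy)² = 59235 − 59049 = 186
r = 317 / √(594 × 186) = 317 / 332.3913 ≈ 0.954

0.954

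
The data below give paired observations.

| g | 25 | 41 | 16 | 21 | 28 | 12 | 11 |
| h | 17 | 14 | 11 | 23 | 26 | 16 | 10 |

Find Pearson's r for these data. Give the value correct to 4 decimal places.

0.3043

n = 7, Σg = 154, Σh = 117, Σg² = 4052, Σh² = 2167, Σgh = 2688
nΣgh − ΣgΣh = 18816 − 18018 = 798
nΣg² − (Σg)² = 28364 − 23716 = 4648; nΣh² − (Σh)² = 15169 − 13689 = 1480
r = 798 / √(4648 × 1480) = 798 / 2622.7924 ≈ 0.3043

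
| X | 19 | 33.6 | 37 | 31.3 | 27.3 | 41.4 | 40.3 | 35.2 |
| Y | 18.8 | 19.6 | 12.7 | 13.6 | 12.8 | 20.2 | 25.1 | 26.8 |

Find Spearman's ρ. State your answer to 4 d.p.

Rank X: 1, 4, 6, 3, 2, 8, 7, 5
Rank Y: 4, 5, 1, 3, 2, 6, 7, 8
d = rank(X) − rank(Y): -3, -1, 5, 0, 0, 2, 0, -3; Σd² = 48
ρ = 1 − 6Σd² / [n(n²−1)] = 1 − 6×48 / (8×63) = 1 − 288/504 ≈ 0.4286

0.4286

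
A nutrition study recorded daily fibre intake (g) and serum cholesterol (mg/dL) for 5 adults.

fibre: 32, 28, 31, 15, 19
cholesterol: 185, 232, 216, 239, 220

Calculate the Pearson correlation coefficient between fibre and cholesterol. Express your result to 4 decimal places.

-0.6700

n = 5, Σx = 125, Σy = 1092, Σx² = 3355, Σy² = 240226, Σxy = 26877
nΣxy − ΣxΣy = 134385 − 136500 = -2115
nΣx² − (Σx)² = 16775 − 15625 = 1150; nΣy² − (Σy)² = 1201130 − 1192464 = 8666
r = -2115 / √(1150 × 8666) = -2115 / 3156.8814 ≈ -0.6700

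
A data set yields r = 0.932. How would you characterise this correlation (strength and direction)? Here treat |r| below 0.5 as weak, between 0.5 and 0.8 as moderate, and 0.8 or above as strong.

r = 0.932 > 0 so the relationship is positive.
|r| = 0.932, which falls in the strong range.

strong positive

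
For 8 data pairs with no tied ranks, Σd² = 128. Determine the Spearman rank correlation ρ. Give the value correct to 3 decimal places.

-0.524

ρ = 1 − 6Σd² / [n(n²−1)] = 1 − 6×128 / (8×63)
  = 1 − 768/504 = 1 − 1.5238 ≈ -0.524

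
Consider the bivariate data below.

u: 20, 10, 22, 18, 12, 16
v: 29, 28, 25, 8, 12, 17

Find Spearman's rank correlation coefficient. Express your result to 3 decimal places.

0.143

Rank u: 5, 1, 6, 4, 2, 3
Rank v: 6, 5, 4, 1, 2, 3
d = rank(u) − rank(v): -1, -4, 2, 3, 0, 0; Σd² = 30
ρ = 1 − 6Σd² / [n(n²−1)] = 1 − 6×30 / (6×35) = 1 − 180/210 ≈ 0.143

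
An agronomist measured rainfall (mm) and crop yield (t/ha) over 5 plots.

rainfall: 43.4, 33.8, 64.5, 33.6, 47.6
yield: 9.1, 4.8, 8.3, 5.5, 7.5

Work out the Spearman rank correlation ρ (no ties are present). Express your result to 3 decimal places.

Rank rainfall: 3, 2, 5, 1, 4
Rank yield: 5, 1, 4, 2, 3
d = rank(rainfall) − rank(yield): -2, 1, 1, -1, 1; Σd² = 8
ρ = 1 − 6Σd² / [n(n²−1)] = 1 − 6×8 / (5×24) = 1 − 48/120 ≈ 0.600

0.600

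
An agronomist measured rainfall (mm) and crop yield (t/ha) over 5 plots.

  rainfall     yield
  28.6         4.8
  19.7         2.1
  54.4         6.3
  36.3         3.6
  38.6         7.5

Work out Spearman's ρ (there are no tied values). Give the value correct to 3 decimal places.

0.800

Rank rainfall: 2, 1, 5, 3, 4
Rank yield: 3, 1, 4, 2, 5
d = rank(rainfall) − rank(yield): -1, 0, 1, 1, -1; Σd² = 4
ρ = 1 − 6Σd² / [n(n²−1)] = 1 − 6×4 / (5×24) = 1 − 24/120 ≈ 0.800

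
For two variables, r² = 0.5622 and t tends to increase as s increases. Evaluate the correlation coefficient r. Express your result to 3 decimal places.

|r| = √0.5622 = 0.750
The association is positive, so r = 0.750.

0.750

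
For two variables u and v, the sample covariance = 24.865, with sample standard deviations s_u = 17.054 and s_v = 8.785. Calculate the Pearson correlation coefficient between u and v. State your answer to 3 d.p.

r = Cov(u,v) / (s_u · s_v) = 24.865 / (17.054 × 8.785)
  = 24.865 / 149.8194 ≈ 0.166

0.166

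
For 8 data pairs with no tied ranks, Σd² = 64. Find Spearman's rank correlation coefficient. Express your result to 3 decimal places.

ρ = 1 − 6Σd² / [n(n²−1)] = 1 − 6×64 / (8×63)
  = 1 − 384/504 = 1 − 0.7619 ≈ 0.238

0.238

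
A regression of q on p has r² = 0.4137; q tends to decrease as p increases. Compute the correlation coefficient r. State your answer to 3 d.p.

|r| = √0.4137 = 0.643
The association is negative, so r = −0.643.

-0.643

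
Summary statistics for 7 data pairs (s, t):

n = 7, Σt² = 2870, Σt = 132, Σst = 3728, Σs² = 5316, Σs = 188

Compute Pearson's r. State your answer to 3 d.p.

0.574

r = (nΣst − ΣsΣt) / √[(nΣs² − (Σs)²)(nΣt² − (Σt)²)]
Numerator: 7×3728 − 188×132 = 1280
Denominator: √[(37212 − 35344)(20090 − 17424)] = √[1868 × 2666] = 2231.6111
r = 1280 / 2231.6111 ≈ 0.574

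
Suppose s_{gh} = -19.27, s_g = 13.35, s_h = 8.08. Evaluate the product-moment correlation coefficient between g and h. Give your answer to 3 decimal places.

r = Cov(g,h) / (s_g · s_h) = -19.27 / (13.35 × 8.08)
  = -19.27 / 107.8680 ≈ -0.179

-0.179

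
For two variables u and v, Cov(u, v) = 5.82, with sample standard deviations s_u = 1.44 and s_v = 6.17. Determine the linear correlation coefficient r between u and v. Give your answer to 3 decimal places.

r = Cov(u,v) / (s_u · s_v) = 5.82 / (1.44 × 6.17)
  = 5.82 / 8.8848 ≈ 0.655

0.655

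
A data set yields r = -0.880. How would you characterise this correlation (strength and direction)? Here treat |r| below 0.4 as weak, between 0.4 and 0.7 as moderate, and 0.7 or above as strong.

r = -0.880 < 0 so the relationship is negative.
|r| = 0.880, which falls in the strong range.

strong negative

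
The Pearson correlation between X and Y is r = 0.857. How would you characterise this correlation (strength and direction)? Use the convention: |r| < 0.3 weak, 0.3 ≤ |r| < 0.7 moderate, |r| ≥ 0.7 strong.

strong positive

r = 0.857 > 0 so the relationship is positive.
|r| = 0.857, which falls in the strong range.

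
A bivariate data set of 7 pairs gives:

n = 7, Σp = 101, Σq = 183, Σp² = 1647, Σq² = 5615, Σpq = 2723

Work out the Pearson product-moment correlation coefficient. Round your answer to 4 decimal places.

r = (nΣpq − ΣpΣq) / √[(nΣp² − (Σp)²)(nΣq² − (Σq)²)]
Numerator: 7×2723 − 101×183 = 578
Denominator: √[(11529 − 10201)(39305 − 33489)] = √[1328 × 5816] = 2779.1452
r = 578 / 2779.1452 ≈ 0.2080

0.2080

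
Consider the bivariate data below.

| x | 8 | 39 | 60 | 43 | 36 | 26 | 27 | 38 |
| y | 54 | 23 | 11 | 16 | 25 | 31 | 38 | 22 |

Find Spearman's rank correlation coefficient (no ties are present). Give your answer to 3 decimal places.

Rank x: 1, 6, 8, 7, 4, 2, 3, 5
Rank y: 8, 4, 1, 2, 5, 6, 7, 3
d = rank(x) − rank(y): -7, 2, 7, 5, -1, -4, -4, 2; Σd² = 164
ρ = 1 − 6Σd² / [n(n²−1)] = 1 − 6×164 / (8×63) = 1 − 984/504 ≈ -0.952

-0.952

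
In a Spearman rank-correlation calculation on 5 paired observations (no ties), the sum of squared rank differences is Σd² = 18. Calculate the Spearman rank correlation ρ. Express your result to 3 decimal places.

ρ = 1 − 6Σd² / [n(n²−1)] = 1 − 6×18 / (5×24)
  = 1 − 108/120 = 1 − 0.9000 ≈ 0.100

0.100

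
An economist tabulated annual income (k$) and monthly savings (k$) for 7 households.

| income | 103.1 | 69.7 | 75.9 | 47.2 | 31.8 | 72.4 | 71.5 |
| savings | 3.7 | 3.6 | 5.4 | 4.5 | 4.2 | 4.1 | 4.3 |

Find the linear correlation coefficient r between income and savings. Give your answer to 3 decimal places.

-0.187

n = 7, Σx = 471.6, Σy = 29.8, Σx² = 34841.6, Σy² = 129, Σxy = 1992.5
nΣxy − ΣxΣy = 13947.5 − 14053.68 = -106.18
nΣx² − (Σx)² = 243891.2 − 222406.56 = 21484.64; nΣy² − (Σy)² = 903 − 888.04 = 14.96
r = -106.18 / √(21484.64 × 14.96) = -106.18 / 566.9305 ≈ -0.187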